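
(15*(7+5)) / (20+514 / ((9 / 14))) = 405 / 1844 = 0.22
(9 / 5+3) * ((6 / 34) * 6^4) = 93312 / 85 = 1097.79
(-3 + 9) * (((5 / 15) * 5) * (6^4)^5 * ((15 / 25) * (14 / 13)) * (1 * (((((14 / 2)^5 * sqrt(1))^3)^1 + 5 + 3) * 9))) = 1009424987365389165614503821312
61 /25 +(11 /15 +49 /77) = 3143 /825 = 3.81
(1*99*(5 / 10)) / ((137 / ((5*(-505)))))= -249975 / 274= -912.32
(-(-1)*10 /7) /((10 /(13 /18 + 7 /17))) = 0.16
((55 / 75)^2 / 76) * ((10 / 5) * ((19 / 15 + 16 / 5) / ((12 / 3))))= 8107 / 513000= 0.02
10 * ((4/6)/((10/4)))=8/3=2.67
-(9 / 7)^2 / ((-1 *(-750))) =-27 / 12250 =-0.00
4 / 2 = 2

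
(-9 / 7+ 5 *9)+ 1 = 313 / 7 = 44.71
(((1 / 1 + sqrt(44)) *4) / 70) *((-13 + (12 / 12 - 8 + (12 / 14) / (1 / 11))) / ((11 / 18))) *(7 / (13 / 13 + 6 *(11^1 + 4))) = -5328 *sqrt(11) / 35035 - 2664 / 35035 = -0.58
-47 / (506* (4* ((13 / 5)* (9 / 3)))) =-235 / 78936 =-0.00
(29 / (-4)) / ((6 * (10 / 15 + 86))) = -29 / 2080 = -0.01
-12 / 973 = -0.01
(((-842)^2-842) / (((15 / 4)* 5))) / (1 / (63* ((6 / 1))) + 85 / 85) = 356893488 / 9475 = 37666.86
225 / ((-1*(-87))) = 75 / 29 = 2.59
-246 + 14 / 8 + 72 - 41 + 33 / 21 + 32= -5031 / 28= -179.68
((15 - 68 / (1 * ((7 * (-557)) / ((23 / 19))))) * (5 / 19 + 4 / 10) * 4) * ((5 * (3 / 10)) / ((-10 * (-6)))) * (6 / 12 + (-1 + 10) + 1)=210315231 / 20107700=10.46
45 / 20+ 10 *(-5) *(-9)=1809 / 4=452.25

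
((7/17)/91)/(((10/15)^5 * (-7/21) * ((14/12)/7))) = -2187/3536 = -0.62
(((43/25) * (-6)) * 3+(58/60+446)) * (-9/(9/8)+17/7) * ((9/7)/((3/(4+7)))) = -10926.54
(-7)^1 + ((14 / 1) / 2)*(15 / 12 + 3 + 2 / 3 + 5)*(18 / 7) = 343 / 2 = 171.50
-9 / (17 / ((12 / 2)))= -3.18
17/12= 1.42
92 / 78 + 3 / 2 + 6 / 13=245 / 78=3.14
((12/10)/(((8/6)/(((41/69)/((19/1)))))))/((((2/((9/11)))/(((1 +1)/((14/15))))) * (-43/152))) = -6642/76153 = -0.09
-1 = -1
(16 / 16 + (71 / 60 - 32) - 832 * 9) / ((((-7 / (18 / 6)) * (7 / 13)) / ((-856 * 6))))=-7529243748 / 245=-30731607.13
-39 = -39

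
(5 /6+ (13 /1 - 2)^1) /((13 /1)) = 71 /78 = 0.91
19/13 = 1.46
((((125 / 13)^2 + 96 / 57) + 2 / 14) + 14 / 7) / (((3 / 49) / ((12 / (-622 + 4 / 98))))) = -742302078 / 24464609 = -30.34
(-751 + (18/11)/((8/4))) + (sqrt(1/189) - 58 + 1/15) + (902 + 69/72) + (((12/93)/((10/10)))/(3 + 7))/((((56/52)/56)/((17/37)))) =sqrt(21)/63 + 48021041/504680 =95.22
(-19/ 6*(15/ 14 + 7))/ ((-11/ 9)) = 6441/ 308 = 20.91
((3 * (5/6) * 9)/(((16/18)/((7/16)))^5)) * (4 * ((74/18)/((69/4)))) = 61200253485/98784247808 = 0.62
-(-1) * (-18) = -18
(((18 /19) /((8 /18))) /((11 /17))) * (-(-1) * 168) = 115668 /209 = 553.44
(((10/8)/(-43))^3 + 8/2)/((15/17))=346012339/76326720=4.53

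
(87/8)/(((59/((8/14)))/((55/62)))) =0.09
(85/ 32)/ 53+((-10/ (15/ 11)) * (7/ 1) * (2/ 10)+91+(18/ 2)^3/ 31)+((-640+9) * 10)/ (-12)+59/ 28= 3490268587/ 5520480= 632.24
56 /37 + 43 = 1647 /37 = 44.51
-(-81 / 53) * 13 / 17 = 1053 / 901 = 1.17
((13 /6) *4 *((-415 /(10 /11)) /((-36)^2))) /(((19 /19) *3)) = -11869 /11664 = -1.02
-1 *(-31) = 31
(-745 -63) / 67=-808 / 67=-12.06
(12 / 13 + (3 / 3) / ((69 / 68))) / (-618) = -856 / 277173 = -0.00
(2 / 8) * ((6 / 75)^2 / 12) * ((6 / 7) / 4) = 1 / 35000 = 0.00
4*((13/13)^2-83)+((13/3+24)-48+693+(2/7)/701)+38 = 5643056/14721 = 383.33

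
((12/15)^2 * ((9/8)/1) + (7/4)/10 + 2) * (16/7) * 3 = 3474/175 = 19.85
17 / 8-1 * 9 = -6.88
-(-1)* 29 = 29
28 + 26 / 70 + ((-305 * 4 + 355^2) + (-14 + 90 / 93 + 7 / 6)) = 124821.51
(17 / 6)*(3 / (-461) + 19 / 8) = 6.71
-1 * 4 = -4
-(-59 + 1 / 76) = 4483 / 76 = 58.99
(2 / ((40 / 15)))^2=0.56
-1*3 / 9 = -1 / 3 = -0.33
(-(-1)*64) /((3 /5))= 106.67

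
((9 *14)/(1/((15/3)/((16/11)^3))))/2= 419265/4096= 102.36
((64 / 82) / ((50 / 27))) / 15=144 / 5125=0.03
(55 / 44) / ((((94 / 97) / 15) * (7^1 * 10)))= 1455 / 5264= 0.28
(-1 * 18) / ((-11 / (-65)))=-1170 / 11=-106.36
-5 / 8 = -0.62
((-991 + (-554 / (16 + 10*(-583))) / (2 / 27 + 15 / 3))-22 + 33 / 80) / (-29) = 3584574277 / 102662320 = 34.92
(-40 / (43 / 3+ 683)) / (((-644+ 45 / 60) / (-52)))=-6240 / 1345679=-0.00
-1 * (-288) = 288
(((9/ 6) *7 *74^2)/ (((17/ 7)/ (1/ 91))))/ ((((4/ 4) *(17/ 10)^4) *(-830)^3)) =-574980/ 10554125067967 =-0.00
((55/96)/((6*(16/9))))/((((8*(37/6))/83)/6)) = 41085/75776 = 0.54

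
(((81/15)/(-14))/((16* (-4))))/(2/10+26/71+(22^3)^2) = 0.00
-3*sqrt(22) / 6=-sqrt(22) / 2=-2.35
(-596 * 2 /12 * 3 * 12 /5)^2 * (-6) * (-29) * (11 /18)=1359766848 /25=54390673.92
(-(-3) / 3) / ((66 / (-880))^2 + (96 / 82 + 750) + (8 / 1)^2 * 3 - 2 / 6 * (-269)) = 196800 / 203263507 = 0.00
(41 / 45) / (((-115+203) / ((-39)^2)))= 6929 / 440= 15.75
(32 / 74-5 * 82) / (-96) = 7577 / 1776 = 4.27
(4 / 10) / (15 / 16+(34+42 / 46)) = 736 / 65965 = 0.01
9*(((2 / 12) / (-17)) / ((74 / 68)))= -3 / 37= -0.08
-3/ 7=-0.43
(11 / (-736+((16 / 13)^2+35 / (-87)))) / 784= -161733 / 8471159984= -0.00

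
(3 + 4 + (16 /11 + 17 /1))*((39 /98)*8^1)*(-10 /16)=-3900 /77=-50.65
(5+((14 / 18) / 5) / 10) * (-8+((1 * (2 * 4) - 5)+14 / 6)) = -13.37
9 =9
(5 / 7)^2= 25 / 49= 0.51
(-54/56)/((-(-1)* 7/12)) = -81/49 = -1.65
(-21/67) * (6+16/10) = -798/335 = -2.38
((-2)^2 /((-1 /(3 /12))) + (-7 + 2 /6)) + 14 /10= -94 /15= -6.27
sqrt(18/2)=3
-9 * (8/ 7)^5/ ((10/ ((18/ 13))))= -2654208/ 1092455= -2.43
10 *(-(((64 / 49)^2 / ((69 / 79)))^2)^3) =-11479480523584360893253769400156160 / 20675094571386761083478544929481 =-555.23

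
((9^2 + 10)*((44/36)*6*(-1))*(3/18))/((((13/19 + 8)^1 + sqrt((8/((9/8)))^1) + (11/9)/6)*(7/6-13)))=684684/841705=0.81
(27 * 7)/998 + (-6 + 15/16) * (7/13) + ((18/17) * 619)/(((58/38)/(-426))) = -9360439851177/51169456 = -182930.22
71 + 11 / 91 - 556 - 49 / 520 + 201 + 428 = 524257 / 3640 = 144.03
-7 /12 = -0.58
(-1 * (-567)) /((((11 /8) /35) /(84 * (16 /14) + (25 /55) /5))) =167809320 /121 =1386853.88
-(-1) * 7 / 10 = 7 / 10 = 0.70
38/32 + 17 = 291/16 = 18.19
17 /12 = 1.42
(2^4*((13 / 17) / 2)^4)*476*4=3198832 / 4913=651.10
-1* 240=-240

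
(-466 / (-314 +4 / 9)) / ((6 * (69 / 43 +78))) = 10019 / 3219902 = 0.00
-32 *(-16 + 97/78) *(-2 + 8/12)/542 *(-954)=3904192/3523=1108.20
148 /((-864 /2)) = -37 /108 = -0.34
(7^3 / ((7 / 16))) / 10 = 392 / 5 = 78.40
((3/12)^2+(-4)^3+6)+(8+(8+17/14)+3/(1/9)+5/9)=-13273/1008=-13.17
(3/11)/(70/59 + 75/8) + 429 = 23525631/54835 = 429.03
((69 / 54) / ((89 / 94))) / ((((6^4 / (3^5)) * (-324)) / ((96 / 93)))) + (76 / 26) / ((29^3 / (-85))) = -4673761637 / 425133487818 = -0.01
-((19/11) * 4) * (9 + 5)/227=-1064/2497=-0.43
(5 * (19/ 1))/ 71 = 95/ 71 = 1.34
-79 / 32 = -2.47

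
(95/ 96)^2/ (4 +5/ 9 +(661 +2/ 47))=424175/ 288305152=0.00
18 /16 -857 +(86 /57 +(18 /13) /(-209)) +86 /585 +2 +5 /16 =-1666546961 /1956240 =-851.91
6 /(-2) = -3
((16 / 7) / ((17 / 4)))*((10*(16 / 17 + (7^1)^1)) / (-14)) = -43200 / 14161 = -3.05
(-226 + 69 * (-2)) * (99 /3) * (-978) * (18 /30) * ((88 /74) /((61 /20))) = 6202804608 /2257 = 2748251.93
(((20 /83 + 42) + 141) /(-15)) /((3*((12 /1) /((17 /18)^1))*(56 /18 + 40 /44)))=-2844083 /35676720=-0.08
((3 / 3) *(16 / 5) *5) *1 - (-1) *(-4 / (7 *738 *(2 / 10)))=41318 / 2583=16.00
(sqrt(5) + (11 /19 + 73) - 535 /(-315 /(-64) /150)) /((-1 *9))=6476242 /3591 - sqrt(5) /9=1803.22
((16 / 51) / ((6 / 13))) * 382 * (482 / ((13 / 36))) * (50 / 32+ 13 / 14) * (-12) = -1232894304 / 119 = -10360456.34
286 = 286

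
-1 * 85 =-85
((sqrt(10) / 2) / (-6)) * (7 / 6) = -7 * sqrt(10) / 72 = -0.31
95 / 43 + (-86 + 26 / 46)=-82310 / 989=-83.23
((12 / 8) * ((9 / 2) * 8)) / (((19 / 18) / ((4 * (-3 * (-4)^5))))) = 11943936 / 19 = 628628.21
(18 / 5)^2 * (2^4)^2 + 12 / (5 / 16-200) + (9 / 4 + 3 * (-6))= 70331533 / 21300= 3301.95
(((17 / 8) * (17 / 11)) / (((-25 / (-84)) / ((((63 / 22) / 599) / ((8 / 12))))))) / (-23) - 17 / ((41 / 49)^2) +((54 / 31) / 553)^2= -3999872140751766836329 / 164706746338533614600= -24.28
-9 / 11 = -0.82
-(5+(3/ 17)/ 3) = -86/ 17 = -5.06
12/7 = 1.71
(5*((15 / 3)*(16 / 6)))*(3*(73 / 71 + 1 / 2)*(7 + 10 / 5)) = 195300 / 71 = 2750.70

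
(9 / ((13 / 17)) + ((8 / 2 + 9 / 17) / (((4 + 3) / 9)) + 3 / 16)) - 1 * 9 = 31047 / 3536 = 8.78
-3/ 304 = -0.01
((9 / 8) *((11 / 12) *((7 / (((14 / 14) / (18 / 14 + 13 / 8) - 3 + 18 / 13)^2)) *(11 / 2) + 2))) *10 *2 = 532.16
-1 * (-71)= 71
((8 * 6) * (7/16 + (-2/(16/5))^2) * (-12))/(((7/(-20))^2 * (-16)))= 11925/49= 243.37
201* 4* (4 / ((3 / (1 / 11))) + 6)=54136 / 11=4921.45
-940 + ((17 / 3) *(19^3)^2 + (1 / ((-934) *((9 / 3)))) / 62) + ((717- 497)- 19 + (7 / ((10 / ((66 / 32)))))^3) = 15808351931350794507 / 59297792000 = 266592589.68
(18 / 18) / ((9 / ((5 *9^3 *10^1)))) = 4050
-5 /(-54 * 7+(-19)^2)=5 /17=0.29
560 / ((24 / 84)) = 1960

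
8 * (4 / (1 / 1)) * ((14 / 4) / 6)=56 / 3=18.67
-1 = -1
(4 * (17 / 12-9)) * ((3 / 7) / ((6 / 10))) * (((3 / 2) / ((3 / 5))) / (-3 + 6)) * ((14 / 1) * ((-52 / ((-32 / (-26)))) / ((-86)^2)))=384475 / 266256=1.44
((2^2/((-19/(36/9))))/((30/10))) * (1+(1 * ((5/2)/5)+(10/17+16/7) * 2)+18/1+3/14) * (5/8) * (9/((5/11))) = -88.45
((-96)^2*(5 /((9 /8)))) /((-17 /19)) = -778240 /17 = -45778.82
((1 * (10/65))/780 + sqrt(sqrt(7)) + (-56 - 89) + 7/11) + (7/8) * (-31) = -38255641/223080 + 7^(1/4) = -169.86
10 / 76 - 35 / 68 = -495 / 1292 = -0.38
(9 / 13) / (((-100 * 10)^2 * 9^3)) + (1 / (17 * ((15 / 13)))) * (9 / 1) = 8213400017 / 17901000000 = 0.46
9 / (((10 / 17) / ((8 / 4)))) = 153 / 5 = 30.60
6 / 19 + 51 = 975 / 19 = 51.32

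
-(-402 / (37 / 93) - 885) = 70131 / 37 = 1895.43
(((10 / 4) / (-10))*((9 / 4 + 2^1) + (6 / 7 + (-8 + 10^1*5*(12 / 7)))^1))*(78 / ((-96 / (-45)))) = -1356615 / 1792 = -757.04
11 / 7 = 1.57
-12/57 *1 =-4/19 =-0.21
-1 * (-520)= 520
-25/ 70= -5/ 14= -0.36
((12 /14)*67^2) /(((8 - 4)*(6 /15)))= 2404.82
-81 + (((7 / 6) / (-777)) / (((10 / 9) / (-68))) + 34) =-8678 / 185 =-46.91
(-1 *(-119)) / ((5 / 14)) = 1666 / 5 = 333.20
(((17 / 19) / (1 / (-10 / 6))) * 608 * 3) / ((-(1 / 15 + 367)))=20400 / 2753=7.41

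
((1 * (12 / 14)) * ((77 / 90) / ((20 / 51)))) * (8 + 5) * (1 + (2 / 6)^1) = 2431 / 75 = 32.41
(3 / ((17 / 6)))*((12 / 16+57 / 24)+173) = 12681 / 68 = 186.49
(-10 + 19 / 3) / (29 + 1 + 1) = -11 / 93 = -0.12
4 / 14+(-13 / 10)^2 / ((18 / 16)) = 2816 / 1575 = 1.79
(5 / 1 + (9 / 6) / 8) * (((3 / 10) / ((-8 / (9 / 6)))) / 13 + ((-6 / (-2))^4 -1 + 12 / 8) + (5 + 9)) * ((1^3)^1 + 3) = 16486373 / 8320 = 1981.54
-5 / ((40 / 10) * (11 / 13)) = -65 / 44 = -1.48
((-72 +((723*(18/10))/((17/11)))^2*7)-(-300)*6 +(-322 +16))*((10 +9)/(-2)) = -681589706607/14450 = -47168837.83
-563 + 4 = -559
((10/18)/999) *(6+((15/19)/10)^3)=548765/164451384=0.00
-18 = -18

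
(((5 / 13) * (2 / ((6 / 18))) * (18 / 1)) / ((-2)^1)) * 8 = -2160 / 13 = -166.15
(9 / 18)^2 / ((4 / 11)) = 11 / 16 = 0.69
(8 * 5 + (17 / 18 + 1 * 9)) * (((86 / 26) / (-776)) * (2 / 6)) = -38657 / 544752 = -0.07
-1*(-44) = 44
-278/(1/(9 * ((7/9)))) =-1946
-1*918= -918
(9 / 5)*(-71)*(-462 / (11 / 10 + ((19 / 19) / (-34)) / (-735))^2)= 1843636705218 / 37785005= 48792.81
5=5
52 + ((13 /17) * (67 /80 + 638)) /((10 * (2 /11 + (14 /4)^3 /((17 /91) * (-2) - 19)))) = 100492613 /3595500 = 27.95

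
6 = 6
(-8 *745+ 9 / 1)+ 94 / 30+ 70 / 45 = -267584 / 45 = -5946.31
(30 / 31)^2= 900 / 961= 0.94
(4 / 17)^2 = 16 / 289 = 0.06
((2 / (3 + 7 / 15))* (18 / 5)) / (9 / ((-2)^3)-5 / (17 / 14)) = -3672 / 9269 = -0.40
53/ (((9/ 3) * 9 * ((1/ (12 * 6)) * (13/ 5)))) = 2120/ 39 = 54.36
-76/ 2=-38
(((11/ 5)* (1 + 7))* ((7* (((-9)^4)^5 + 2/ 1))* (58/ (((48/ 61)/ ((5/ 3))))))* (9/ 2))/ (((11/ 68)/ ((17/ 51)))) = 5118644626903066278496666/ 3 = 1706214875634355426165555.00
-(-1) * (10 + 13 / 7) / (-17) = -0.70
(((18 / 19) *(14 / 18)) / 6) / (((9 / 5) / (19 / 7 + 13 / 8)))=45 / 152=0.30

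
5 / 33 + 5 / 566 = 2995 / 18678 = 0.16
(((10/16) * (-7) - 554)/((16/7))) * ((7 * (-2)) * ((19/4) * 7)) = 29111439/256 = 113716.56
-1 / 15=-0.07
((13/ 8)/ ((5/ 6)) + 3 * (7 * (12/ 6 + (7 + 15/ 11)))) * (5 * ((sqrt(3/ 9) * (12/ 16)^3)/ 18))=48309 * sqrt(3)/ 5632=14.86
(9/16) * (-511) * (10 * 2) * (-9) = 206955/4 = 51738.75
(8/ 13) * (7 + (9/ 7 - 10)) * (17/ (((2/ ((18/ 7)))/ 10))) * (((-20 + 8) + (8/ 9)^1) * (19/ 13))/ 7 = 31008000/ 57967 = 534.93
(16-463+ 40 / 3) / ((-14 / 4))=2602 / 21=123.90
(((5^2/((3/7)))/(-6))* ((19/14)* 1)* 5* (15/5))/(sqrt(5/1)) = -475* sqrt(5)/12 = -88.51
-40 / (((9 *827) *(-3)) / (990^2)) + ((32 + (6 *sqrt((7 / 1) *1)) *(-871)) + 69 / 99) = 48808333 / 27291 - 5226 *sqrt(7) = -12038.26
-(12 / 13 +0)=-12 / 13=-0.92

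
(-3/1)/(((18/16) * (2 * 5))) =-4/15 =-0.27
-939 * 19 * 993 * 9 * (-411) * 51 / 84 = 1114042333779 / 28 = 39787226206.39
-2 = -2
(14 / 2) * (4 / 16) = 7 / 4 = 1.75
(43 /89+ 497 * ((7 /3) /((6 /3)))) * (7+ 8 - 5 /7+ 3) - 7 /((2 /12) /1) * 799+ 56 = -87733907 /3738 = -23470.82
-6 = -6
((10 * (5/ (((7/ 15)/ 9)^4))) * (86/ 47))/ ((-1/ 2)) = -2856495375000/ 112847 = -25312993.48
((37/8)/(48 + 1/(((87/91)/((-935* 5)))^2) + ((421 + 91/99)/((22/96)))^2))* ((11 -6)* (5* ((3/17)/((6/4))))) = 102506399325/205731393183961156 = 0.00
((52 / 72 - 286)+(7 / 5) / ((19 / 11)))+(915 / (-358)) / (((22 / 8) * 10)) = -958111321 / 3366990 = -284.56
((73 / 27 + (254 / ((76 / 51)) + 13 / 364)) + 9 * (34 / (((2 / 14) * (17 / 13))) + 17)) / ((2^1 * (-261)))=-3.76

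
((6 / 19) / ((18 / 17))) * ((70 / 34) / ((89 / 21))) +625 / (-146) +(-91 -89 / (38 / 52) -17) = -57752909 / 246886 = -233.93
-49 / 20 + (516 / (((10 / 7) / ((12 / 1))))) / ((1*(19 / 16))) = 1386077 / 380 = 3647.57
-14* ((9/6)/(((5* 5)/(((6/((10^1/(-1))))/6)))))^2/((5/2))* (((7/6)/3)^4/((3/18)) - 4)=473081/607500000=0.00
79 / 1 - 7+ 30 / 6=77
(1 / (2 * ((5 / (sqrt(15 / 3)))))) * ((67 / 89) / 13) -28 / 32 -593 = -4751 / 8 + 67 * sqrt(5) / 11570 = -593.86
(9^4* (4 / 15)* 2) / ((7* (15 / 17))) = 99144 / 175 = 566.54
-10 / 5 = -2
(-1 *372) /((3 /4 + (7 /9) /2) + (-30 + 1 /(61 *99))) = 8986032 /697165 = 12.89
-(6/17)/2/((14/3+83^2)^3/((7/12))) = -189/601483220724388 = -0.00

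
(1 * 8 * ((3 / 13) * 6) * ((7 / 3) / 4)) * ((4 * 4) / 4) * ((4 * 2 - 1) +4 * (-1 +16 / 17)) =38640 / 221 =174.84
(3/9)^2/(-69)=-1/621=-0.00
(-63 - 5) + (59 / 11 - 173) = -2592 / 11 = -235.64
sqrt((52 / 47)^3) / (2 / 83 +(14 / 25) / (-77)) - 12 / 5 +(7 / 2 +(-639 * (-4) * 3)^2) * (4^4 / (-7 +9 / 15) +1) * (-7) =296725 * sqrt(611) / 106032 +160519161051 / 10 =16051916174.27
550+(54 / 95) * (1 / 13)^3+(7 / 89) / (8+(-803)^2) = 6587839979038757 / 11977885233795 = 550.00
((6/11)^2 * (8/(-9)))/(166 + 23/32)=-1024/645535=-0.00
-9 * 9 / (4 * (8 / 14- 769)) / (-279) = -21 / 222332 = -0.00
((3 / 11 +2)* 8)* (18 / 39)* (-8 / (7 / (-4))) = 38.36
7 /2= 3.50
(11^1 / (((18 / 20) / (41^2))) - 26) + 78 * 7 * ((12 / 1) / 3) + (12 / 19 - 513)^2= 926695877 / 3249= 285224.95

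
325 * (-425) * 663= -91576875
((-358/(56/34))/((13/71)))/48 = -216053/8736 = -24.73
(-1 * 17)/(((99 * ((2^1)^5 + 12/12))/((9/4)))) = -17/1452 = -0.01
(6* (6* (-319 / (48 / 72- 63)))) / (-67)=-3132 / 1139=-2.75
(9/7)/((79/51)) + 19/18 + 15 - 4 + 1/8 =13.01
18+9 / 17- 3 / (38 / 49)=9471 / 646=14.66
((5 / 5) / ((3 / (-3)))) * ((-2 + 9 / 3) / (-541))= 1 / 541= 0.00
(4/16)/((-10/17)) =-17/40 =-0.42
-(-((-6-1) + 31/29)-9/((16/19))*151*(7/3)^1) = 1744469/464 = 3759.63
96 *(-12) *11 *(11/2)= -69696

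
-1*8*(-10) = 80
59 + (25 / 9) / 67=35602 / 603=59.04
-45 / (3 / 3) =-45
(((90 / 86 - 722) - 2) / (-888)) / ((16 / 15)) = 155435 / 203648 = 0.76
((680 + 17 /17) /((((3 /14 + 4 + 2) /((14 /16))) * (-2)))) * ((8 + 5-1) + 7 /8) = -1145669 /1856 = -617.28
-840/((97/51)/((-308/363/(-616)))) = -7140/11737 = -0.61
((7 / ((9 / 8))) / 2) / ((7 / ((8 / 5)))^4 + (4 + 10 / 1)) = 16384 / 2003103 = 0.01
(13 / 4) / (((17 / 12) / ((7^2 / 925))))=0.12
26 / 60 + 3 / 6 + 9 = 149 / 15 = 9.93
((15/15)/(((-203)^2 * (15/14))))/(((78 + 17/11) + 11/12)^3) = 1533312/35266329968950535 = 0.00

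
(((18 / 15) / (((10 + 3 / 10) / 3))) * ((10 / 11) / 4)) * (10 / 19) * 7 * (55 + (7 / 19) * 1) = 16.20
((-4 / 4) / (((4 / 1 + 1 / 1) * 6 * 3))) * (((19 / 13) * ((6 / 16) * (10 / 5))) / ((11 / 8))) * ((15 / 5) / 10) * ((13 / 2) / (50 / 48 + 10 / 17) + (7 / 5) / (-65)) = -171449 / 16266250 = -0.01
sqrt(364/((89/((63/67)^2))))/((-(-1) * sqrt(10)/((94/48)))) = 987 * sqrt(80990)/238520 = 1.18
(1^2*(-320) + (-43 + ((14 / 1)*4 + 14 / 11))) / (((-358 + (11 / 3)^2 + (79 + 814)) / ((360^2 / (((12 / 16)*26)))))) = -326883600 / 88231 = -3704.86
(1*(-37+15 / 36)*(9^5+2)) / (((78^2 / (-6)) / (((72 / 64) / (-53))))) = -45.22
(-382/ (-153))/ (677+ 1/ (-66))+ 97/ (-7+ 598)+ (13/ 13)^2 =174748188/ 149636669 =1.17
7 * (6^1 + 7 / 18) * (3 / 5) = 161 / 6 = 26.83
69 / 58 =1.19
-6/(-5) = 6/5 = 1.20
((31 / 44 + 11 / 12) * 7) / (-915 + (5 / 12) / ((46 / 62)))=-4922 / 396605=-0.01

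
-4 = -4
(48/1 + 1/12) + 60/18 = 617/12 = 51.42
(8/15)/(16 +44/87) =58/1795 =0.03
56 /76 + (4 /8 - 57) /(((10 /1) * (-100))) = 0.79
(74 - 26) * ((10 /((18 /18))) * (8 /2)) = 1920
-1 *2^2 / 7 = -4 / 7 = -0.57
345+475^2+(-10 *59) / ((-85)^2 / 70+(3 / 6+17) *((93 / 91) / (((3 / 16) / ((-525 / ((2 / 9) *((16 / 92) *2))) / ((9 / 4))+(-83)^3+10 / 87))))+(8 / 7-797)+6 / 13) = 225970.00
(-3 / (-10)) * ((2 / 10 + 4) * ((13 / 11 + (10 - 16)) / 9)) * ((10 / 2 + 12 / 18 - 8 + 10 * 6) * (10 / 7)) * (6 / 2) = -9169 / 55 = -166.71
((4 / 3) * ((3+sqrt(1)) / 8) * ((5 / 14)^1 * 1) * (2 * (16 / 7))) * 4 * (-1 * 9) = -1920 / 49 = -39.18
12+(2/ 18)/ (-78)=8423/ 702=12.00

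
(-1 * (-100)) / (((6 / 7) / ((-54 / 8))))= -1575 / 2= -787.50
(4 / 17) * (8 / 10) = 16 / 85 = 0.19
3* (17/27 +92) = 2501/9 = 277.89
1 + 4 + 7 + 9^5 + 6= 59067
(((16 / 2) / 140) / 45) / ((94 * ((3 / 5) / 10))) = 2 / 8883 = 0.00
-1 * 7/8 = -0.88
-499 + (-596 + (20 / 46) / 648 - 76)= -8726287 / 7452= -1171.00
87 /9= 29 /3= 9.67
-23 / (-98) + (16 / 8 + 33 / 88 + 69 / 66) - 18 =-14.34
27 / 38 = 0.71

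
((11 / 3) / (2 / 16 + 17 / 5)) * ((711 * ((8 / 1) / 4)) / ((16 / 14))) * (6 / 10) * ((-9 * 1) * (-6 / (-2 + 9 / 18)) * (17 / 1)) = -22336776 / 47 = -475250.55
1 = 1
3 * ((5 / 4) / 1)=15 / 4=3.75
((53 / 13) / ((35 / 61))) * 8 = 25864 / 455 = 56.84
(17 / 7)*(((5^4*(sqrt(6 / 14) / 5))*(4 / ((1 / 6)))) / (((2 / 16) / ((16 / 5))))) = 1305600*sqrt(21) / 49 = 122102.26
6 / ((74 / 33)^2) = 3267 / 2738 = 1.19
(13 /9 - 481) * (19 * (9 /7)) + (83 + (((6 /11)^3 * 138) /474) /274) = -1172931925311 /100837891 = -11631.86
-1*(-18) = 18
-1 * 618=-618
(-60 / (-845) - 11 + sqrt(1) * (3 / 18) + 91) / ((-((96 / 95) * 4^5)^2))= -0.00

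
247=247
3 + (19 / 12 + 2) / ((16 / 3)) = 235 / 64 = 3.67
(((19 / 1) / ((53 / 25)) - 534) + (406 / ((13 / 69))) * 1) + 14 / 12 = 6742769 / 4134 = 1631.05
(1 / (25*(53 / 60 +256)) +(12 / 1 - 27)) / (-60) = 385321 / 1541300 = 0.25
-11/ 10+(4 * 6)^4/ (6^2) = 92149/ 10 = 9214.90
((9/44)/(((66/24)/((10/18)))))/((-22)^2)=5/58564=0.00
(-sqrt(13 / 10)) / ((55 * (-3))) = sqrt(130) / 1650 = 0.01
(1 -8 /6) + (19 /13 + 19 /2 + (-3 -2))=439 /78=5.63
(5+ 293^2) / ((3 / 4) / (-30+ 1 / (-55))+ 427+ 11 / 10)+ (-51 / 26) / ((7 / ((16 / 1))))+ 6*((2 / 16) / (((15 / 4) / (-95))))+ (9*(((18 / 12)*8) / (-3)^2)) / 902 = 119316661983 / 673770097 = 177.09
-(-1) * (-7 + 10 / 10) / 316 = -3 / 158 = -0.02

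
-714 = -714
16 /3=5.33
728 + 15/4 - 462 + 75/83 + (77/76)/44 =6829713/25232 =270.68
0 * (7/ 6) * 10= 0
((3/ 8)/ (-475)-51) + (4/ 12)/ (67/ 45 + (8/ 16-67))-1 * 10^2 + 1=-3335201553/ 22233800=-150.01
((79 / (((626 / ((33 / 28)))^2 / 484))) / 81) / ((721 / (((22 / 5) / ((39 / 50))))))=63615145 / 4859450108604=0.00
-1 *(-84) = 84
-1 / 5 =-0.20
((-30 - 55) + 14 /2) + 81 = 3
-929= -929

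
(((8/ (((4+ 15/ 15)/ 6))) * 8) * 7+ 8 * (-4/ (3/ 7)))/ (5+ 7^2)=3472/ 405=8.57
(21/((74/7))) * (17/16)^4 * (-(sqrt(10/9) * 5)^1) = -13.34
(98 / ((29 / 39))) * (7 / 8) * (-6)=-40131 / 58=-691.91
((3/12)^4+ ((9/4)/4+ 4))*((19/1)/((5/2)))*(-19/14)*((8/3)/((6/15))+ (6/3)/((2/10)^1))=-301435/384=-784.99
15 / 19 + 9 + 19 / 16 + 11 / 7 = 26703 / 2128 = 12.55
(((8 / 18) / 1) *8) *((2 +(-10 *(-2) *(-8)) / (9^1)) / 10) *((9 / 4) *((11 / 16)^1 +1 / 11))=-9.83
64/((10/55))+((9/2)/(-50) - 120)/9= 101597/300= 338.66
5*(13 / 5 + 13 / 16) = 273 / 16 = 17.06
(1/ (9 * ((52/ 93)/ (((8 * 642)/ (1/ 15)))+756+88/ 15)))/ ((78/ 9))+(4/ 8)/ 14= 17748683377/ 496729087036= 0.04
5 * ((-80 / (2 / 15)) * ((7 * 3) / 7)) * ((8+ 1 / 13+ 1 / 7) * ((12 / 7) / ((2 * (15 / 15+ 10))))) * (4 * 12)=-176256000 / 637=-276697.02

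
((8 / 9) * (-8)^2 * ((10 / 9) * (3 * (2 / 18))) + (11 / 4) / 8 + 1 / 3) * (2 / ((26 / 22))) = 1860155 / 50544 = 36.80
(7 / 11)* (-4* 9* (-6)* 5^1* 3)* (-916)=-20774880 / 11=-1888625.45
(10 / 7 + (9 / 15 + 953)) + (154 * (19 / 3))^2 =299952494 / 315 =952230.14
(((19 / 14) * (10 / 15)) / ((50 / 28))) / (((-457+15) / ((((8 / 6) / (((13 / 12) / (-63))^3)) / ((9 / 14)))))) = 5675733504 / 12138425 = 467.58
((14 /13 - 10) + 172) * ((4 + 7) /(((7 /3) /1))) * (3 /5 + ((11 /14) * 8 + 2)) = 4351512 /637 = 6831.26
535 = 535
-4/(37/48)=-192/37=-5.19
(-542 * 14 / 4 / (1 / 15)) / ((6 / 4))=-18970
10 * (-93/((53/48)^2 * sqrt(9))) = -254.27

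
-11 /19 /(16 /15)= -165 /304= -0.54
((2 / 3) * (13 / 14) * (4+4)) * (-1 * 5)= -520 / 21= -24.76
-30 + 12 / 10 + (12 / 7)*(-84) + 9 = -819 / 5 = -163.80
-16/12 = -4/3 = -1.33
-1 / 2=-0.50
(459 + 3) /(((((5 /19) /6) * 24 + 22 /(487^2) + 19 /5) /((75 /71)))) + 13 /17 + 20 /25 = 67392059020307 /659848788965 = 102.13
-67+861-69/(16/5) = 12359/16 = 772.44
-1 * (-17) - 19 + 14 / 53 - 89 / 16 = -6189 / 848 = -7.30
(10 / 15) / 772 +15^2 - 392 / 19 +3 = 4562539 / 22002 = 207.37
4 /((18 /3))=2 /3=0.67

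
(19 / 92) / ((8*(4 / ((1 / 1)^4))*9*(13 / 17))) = 323 / 344448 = 0.00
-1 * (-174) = 174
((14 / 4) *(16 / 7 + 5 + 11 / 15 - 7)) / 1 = 107 / 30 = 3.57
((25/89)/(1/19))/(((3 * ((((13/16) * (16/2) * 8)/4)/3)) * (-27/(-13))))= 0.20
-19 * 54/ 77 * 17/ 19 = -918/ 77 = -11.92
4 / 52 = 1 / 13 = 0.08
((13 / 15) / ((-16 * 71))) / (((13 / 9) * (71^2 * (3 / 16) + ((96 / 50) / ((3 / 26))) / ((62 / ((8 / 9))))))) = -4185 / 7491177979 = -0.00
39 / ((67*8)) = 39 / 536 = 0.07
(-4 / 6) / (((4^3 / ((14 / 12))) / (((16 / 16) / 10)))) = -0.00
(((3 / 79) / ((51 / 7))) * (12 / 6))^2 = 196 / 1803649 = 0.00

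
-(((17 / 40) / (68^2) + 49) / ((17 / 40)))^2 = -284218000641 / 21381376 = -13292.78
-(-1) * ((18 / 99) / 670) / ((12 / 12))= 1 / 3685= 0.00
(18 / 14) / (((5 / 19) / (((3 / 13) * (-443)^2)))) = 100675737 / 455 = 221265.36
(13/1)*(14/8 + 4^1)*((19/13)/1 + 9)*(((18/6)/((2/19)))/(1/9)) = 200583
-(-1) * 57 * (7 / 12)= 33.25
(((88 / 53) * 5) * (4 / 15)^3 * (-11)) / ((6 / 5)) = -30976 / 21465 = -1.44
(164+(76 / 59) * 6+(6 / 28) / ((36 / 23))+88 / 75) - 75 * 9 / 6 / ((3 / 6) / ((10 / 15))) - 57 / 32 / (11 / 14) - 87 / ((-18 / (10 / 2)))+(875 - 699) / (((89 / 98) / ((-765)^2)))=55028258501182541 / 485192400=113415334.83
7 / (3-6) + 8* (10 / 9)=59 / 9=6.56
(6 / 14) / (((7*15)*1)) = 1 / 245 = 0.00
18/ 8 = 9/ 4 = 2.25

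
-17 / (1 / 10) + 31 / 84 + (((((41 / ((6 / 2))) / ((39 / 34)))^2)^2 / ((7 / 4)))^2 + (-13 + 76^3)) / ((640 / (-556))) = -31818005432008294026168080137 / 275297936822844193440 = -115576621.46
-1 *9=-9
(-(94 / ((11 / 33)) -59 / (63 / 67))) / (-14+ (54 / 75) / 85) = 29352625 / 1873116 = 15.67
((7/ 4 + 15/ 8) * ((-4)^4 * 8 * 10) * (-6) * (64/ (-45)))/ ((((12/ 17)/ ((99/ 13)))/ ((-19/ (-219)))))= 1688158208/ 2847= 592960.38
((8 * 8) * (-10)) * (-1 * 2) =1280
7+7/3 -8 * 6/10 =68/15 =4.53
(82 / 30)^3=68921 / 3375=20.42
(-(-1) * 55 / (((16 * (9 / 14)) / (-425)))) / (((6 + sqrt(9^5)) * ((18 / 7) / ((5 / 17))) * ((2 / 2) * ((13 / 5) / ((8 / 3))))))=-1684375 / 1573182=-1.07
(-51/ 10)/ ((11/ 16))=-408/ 55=-7.42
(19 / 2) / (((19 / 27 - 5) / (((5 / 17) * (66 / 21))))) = -2.04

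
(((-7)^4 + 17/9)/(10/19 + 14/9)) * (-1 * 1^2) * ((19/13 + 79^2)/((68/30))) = -62521631040/19669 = -3178688.85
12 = 12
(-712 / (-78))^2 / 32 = 7921 / 3042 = 2.60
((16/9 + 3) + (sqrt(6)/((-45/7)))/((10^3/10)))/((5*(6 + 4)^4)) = 43/450000-7*sqrt(6)/225000000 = 0.00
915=915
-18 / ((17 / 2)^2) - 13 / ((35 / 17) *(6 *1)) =-78989 / 60690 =-1.30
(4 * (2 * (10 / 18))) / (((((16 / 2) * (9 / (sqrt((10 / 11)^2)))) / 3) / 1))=50 / 297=0.17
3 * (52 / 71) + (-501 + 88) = -410.80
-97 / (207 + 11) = -0.44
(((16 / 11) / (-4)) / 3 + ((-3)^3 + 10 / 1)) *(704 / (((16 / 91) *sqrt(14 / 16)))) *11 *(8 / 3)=-5170880 *sqrt(14) / 9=-2149740.15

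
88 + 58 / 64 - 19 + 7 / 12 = 70.49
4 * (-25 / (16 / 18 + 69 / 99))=-9900 / 157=-63.06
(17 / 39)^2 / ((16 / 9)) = 289 / 2704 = 0.11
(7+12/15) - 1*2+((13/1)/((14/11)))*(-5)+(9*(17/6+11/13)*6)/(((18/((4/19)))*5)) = -774707/17290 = -44.81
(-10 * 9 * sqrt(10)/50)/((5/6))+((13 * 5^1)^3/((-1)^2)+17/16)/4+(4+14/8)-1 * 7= 4393937/64-54 * sqrt(10)/25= 68648.44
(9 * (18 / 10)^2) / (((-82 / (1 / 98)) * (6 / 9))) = -2187 / 401800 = -0.01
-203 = -203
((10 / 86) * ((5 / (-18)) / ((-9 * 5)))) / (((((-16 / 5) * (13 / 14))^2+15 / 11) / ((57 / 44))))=6125 / 67142952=0.00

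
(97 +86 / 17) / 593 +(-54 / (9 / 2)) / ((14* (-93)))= 396657 / 2187577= 0.18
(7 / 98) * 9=9 / 14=0.64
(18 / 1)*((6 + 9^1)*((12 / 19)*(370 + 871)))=4020840 / 19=211623.16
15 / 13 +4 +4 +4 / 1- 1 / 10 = 1697 / 130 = 13.05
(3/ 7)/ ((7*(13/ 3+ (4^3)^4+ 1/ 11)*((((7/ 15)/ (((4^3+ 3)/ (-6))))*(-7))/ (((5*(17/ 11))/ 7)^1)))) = 256275/ 18610333082236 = 0.00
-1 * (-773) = 773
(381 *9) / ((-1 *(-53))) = 64.70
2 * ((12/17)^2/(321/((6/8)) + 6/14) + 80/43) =138760448/37268573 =3.72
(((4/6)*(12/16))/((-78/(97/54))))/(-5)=97/42120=0.00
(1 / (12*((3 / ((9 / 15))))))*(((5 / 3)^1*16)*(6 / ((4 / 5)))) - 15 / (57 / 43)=-7.98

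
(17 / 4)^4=83521 / 256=326.25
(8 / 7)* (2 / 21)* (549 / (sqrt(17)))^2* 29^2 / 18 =75104664 / 833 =90161.66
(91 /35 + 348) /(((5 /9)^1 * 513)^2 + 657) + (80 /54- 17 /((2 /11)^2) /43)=-1106296681 /105627780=-10.47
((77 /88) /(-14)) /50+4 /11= 0.36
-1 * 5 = -5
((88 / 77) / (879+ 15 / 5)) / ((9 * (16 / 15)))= 5 / 37044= 0.00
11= 11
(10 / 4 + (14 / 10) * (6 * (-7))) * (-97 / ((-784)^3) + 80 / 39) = -21704341421989 / 187937218560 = -115.49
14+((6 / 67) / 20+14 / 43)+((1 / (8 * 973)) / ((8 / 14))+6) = 1302631221 / 64073440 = 20.33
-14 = -14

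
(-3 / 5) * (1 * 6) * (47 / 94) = -9 / 5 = -1.80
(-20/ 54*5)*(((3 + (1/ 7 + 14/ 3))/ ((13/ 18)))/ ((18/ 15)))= -41000/ 2457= -16.69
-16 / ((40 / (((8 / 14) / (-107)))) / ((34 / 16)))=17 / 3745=0.00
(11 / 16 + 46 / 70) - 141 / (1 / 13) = -1025727 / 560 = -1831.66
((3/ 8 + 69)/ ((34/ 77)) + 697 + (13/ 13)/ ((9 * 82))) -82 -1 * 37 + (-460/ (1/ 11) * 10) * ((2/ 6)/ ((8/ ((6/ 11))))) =-41641145/ 100368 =-414.88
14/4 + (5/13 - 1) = 75/26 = 2.88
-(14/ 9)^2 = -2.42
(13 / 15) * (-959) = -12467 / 15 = -831.13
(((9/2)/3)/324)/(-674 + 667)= -1/1512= -0.00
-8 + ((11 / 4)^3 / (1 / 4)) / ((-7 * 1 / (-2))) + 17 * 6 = 6595 / 56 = 117.77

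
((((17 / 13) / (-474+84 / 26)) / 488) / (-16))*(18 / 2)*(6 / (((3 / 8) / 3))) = 3 / 19520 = 0.00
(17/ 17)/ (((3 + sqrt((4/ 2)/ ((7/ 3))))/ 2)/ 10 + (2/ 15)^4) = 43147282500/ 5870635297 -2050312500 * sqrt(42)/ 5870635297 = 5.09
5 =5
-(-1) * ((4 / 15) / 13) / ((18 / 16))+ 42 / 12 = 3.52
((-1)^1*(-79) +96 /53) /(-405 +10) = -4283 /20935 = -0.20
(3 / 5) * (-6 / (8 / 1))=-9 / 20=-0.45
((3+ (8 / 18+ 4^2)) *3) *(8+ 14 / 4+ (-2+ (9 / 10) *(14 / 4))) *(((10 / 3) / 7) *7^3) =2169475 / 18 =120526.39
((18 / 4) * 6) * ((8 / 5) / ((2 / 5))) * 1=108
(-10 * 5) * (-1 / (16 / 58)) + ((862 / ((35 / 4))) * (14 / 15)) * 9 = 100877 / 100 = 1008.77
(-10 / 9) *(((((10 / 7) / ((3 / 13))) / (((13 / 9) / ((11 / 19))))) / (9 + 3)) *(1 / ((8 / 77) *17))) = -0.13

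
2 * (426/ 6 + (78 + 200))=698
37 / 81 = 0.46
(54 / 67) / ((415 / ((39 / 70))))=0.00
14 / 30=7 / 15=0.47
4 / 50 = 2 / 25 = 0.08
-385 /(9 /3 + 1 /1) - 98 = -777 /4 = -194.25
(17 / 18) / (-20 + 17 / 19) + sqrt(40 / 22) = -323 / 6534 + 2 * sqrt(55) / 11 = 1.30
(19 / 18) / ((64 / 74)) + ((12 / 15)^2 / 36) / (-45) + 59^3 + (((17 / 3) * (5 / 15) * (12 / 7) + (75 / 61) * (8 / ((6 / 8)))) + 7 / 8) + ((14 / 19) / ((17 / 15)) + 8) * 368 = 18641443292098099 / 89372808000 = 208580.70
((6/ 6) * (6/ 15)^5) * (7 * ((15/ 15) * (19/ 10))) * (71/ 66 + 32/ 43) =1099112/ 4434375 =0.25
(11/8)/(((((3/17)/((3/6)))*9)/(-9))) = -187/48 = -3.90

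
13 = 13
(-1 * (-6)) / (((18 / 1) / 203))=203 / 3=67.67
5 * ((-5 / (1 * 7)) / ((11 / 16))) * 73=-29200 / 77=-379.22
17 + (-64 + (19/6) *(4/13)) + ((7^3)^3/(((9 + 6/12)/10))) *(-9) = -382297375.50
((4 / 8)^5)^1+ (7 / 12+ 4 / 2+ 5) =731 / 96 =7.61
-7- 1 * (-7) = 0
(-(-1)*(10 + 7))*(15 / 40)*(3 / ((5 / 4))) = 153 / 10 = 15.30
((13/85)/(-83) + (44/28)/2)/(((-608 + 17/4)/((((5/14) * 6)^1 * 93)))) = -14400678/55656895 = -0.26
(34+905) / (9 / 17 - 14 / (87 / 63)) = -154309 / 1579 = -97.73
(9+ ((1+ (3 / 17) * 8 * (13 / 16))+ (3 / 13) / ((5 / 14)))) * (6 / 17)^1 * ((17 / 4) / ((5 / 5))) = 78189 / 4420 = 17.69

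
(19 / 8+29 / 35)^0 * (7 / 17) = 7 / 17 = 0.41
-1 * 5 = -5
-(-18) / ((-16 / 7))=-63 / 8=-7.88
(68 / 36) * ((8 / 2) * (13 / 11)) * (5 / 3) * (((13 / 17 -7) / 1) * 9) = -27560 / 33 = -835.15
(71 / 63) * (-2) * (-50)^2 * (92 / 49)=-32660000 / 3087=-10579.85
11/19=0.58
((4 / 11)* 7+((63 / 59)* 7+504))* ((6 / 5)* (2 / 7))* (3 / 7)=1715652 / 22715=75.53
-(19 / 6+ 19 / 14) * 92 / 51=-8740 / 1071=-8.16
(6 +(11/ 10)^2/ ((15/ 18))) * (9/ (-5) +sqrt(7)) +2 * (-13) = -49267/ 1250 +1863 * sqrt(7)/ 250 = -19.70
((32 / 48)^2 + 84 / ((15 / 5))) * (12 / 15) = 1024 / 45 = 22.76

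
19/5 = 3.80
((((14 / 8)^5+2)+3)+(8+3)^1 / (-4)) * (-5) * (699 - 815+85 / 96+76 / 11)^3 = 142558490697999966875 / 1205845622784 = 118222837.16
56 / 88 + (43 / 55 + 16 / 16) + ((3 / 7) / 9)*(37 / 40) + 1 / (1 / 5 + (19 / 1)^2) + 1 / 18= 3004399 / 1191960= 2.52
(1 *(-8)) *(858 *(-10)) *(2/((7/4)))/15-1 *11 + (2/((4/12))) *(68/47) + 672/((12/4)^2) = 5233135/987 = 5302.06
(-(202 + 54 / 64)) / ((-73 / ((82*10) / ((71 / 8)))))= 1330655 / 5183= 256.73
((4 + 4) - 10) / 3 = -2 / 3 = -0.67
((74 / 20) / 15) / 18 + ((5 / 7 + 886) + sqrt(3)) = sqrt(3) + 16759159 / 18900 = 888.46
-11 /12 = -0.92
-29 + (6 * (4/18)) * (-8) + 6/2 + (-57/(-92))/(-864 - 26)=-9006971/245640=-36.67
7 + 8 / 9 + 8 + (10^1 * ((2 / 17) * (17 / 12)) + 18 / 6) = 185 / 9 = 20.56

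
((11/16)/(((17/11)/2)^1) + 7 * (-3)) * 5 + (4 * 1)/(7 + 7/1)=-95453/952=-100.27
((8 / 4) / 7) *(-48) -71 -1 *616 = -4905 / 7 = -700.71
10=10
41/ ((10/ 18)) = 369/ 5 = 73.80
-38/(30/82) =-1558/15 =-103.87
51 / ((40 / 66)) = 1683 / 20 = 84.15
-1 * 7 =-7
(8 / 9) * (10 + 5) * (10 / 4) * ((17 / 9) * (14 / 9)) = 23800 / 243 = 97.94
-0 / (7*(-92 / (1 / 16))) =0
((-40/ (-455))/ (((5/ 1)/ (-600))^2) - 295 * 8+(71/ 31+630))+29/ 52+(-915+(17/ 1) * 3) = -14953759/ 11284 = -1325.22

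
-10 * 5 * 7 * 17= -5950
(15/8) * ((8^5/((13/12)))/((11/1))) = 5155.80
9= 9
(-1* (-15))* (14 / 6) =35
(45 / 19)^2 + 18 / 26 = 29574 / 4693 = 6.30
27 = 27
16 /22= 8 /11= 0.73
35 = 35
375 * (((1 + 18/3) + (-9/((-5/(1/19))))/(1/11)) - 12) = -28200/19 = -1484.21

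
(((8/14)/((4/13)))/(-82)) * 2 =-13/287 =-0.05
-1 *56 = -56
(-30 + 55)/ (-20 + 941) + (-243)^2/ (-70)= -54382379/ 64470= -843.53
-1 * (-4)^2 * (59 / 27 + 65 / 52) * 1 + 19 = -971 / 27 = -35.96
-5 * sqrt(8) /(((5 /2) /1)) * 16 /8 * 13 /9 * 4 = -416 * sqrt(2) /9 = -65.37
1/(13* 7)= 1/91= 0.01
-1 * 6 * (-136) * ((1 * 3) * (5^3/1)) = 306000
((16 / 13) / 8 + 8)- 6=2.15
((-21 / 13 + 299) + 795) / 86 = 14201 / 1118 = 12.70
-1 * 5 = -5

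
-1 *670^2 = -448900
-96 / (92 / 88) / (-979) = 192 / 2047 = 0.09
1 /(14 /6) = 3 /7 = 0.43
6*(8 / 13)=3.69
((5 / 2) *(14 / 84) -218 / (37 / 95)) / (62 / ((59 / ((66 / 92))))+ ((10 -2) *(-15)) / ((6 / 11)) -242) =336990595 / 277904484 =1.21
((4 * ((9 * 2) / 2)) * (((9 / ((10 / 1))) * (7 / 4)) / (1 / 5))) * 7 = 3969 / 2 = 1984.50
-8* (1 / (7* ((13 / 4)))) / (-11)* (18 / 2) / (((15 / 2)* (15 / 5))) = 64 / 5005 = 0.01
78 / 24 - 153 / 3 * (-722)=147301 / 4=36825.25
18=18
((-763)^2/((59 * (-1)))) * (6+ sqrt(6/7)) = -3493014/59 - 83167 * sqrt(42)/59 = -68338.95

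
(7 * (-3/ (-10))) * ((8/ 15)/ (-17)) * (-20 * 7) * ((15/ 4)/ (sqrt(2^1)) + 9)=294 * sqrt(2)/ 17 + 7056/ 85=107.47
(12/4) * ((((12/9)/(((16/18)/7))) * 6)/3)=63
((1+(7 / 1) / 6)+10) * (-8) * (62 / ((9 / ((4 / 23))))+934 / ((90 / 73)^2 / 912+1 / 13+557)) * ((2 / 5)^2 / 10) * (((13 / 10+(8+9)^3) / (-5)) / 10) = 278278514394120256 / 632438419584375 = 440.01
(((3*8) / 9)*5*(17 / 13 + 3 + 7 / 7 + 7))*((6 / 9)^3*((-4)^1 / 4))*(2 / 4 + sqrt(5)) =-51200*sqrt(5) / 1053 - 25600 / 1053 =-133.04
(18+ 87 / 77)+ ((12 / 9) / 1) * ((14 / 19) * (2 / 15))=1268039 / 65835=19.26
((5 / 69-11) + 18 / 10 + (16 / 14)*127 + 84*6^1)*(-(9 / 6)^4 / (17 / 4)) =-41732199 / 54740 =-762.37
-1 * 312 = -312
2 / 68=1 / 34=0.03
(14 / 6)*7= 49 / 3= 16.33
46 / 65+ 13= 891 / 65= 13.71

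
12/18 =2/3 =0.67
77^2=5929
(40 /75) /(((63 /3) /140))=32 /9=3.56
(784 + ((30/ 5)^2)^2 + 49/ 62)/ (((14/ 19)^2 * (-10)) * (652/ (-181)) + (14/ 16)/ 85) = 955352067820/ 8984244199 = 106.34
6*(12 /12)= 6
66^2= 4356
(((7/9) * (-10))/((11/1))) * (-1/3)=70/297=0.24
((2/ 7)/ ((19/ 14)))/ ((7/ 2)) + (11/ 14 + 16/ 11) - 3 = -2047/ 2926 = -0.70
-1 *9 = -9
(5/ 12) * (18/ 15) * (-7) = -7/ 2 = -3.50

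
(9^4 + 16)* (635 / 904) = 4176395 / 904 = 4619.91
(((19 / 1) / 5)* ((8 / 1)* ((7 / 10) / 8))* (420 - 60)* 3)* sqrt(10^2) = 28728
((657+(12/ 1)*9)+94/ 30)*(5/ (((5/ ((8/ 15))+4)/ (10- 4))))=1722.92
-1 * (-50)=50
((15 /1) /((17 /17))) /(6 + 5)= 15 /11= 1.36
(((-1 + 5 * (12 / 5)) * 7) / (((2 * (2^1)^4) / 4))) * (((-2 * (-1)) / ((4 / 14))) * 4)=539 / 2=269.50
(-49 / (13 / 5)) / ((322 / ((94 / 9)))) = -1645 / 2691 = -0.61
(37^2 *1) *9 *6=73926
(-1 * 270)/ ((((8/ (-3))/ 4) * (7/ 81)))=32805/ 7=4686.43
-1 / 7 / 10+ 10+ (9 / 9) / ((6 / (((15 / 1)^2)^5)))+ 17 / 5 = 3363793945781 / 35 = 96108398450.89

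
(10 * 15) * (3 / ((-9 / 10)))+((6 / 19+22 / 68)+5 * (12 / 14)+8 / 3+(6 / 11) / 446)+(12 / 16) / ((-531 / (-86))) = -161089510466 / 327227747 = -492.29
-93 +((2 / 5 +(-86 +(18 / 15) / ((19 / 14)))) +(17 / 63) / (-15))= -638242 / 3591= -177.73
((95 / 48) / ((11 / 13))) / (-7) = -1235 / 3696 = -0.33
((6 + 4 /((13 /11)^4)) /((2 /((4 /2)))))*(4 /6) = 5.37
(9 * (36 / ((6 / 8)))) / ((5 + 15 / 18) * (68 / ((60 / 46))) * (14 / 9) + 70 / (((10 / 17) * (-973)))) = 4863888 / 5324825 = 0.91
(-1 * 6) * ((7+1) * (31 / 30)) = -248 / 5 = -49.60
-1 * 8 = -8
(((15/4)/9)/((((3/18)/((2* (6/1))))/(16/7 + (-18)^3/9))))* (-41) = 5559600/7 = 794228.57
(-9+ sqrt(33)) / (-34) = 9 / 34 - sqrt(33) / 34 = 0.10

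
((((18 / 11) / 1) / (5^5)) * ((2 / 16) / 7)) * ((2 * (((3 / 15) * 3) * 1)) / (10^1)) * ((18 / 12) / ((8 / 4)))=81 / 96250000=0.00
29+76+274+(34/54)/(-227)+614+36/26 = 79229362/79677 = 994.38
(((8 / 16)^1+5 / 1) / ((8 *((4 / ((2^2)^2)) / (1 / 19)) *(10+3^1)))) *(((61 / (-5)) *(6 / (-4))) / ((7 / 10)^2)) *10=50325 / 12103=4.16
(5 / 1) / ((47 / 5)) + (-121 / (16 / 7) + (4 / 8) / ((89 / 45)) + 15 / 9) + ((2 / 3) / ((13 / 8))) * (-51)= -186391687 / 2610192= -71.41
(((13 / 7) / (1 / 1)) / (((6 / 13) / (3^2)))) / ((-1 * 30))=-169 / 140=-1.21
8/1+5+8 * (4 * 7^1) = 237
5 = 5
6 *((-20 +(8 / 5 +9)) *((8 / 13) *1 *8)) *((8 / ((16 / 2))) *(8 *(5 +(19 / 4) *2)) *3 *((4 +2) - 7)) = 6280704 / 65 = 96626.22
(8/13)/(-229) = -8/2977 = -0.00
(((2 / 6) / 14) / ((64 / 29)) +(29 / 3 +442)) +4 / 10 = 2025307 / 4480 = 452.08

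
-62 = -62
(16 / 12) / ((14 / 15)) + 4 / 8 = 1.93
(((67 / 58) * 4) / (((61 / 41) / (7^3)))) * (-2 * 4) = -15075536 / 1769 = -8522.07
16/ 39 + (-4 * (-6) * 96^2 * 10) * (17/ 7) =1466450032/ 273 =5371611.84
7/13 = 0.54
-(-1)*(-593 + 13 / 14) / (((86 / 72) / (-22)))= 3282444 / 301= 10905.13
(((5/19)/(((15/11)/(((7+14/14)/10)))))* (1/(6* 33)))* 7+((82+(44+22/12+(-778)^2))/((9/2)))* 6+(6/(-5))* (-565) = 2072247554/2565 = 807893.78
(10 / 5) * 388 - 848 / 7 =4584 / 7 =654.86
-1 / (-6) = 0.17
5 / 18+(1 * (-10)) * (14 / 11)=-2465 / 198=-12.45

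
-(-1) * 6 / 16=3 / 8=0.38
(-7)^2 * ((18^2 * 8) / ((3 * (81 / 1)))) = 1568 / 3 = 522.67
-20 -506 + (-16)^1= -542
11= 11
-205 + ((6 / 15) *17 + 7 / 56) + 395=7877 / 40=196.92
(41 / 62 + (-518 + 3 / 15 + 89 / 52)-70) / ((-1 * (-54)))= -4718543 / 435240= -10.84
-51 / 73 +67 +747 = 813.30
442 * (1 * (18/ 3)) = 2652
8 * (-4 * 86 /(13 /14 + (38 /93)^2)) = -333228672 /132653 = -2512.03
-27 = -27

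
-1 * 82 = -82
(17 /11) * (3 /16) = 51 /176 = 0.29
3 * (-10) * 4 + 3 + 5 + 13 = -99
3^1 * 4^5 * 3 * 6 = 55296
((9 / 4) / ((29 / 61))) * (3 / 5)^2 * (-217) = -1072197 / 2900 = -369.72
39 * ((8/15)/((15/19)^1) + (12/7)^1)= 48932/525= 93.20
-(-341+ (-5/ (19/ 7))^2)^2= -14853759376/ 130321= -113978.25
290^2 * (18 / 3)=504600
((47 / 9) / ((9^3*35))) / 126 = 47 / 28934010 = 0.00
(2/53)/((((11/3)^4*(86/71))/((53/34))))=5751/21405142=0.00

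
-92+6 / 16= -733 / 8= -91.62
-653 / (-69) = 653 / 69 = 9.46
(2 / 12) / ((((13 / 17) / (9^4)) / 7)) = 260253 / 26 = 10009.73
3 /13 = 0.23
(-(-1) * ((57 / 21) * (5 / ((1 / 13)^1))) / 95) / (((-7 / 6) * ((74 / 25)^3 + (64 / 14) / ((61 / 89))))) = -12390625 / 253785756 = -0.05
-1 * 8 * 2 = -16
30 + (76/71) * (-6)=1674/71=23.58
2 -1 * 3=-1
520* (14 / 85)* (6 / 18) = 1456 / 51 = 28.55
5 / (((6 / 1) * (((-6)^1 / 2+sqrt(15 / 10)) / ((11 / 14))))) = -11 / 42 -11 * sqrt(6) / 252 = -0.37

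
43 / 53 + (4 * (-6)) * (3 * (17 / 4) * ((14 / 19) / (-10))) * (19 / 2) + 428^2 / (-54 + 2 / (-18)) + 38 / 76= -818162053 / 258110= -3169.82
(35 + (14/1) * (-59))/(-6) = 791/6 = 131.83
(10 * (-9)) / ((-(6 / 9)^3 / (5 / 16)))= 6075 / 64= 94.92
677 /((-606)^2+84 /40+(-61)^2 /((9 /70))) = 60930 /35656129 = 0.00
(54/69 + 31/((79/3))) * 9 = 32049/1817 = 17.64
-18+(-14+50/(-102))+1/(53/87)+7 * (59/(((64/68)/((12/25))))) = 179.78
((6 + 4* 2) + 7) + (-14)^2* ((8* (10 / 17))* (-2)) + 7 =-30884 / 17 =-1816.71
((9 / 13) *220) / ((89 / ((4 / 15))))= 528 / 1157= 0.46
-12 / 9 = -4 / 3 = -1.33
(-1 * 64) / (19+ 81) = -16 / 25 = -0.64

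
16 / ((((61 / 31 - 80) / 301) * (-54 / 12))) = 298592 / 21771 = 13.72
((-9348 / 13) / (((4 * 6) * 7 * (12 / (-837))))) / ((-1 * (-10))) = 217341 / 7280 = 29.85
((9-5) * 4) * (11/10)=88/5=17.60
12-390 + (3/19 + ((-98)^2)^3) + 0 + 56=16831005230301/19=885842380542.16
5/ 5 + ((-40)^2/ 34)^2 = 640289/ 289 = 2215.53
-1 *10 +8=-2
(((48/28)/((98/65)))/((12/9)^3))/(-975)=-27/54880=-0.00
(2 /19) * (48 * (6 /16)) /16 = 0.12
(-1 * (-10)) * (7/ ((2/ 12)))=420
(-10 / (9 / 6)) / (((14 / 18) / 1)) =-60 / 7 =-8.57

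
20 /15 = 4 /3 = 1.33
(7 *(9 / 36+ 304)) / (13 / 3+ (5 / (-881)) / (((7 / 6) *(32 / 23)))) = 630440076 / 1281701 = 491.88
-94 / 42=-47 / 21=-2.24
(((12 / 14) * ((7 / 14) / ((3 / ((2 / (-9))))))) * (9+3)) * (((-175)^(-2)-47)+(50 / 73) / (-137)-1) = 39207976664 / 2143964375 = 18.29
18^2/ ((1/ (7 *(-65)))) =-147420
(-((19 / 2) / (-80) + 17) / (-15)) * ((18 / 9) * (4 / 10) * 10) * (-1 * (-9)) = 8103 / 100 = 81.03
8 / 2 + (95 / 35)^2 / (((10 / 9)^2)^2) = 4328521 / 490000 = 8.83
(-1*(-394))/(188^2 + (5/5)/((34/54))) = 6698/600875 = 0.01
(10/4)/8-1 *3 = -43/16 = -2.69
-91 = -91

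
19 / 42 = 0.45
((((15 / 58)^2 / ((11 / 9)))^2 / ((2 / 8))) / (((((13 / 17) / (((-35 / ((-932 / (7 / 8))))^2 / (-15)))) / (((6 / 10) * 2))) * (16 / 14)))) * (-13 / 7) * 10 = 836876053125 / 38060908243263488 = 0.00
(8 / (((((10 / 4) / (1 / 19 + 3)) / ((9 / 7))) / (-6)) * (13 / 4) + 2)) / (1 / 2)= 400896 / 41467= 9.67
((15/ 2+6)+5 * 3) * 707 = 40299/ 2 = 20149.50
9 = 9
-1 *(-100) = 100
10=10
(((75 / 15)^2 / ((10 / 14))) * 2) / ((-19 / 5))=-350 / 19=-18.42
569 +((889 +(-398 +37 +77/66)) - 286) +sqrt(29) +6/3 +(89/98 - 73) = sqrt(29) +109085/147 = 747.46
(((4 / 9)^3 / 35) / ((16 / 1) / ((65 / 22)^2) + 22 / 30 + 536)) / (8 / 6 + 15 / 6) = 108160 / 89022130407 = 0.00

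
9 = 9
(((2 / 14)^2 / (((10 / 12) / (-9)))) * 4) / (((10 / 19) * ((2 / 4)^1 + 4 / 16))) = -2736 / 1225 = -2.23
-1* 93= -93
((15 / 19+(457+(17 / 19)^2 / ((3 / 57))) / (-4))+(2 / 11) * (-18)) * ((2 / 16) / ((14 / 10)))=-15745 / 1463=-10.76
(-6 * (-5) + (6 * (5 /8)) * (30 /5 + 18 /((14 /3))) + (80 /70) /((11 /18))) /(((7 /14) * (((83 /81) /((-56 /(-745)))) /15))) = 20607372 /136037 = 151.48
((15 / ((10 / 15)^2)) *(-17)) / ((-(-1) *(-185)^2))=-459 / 27380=-0.02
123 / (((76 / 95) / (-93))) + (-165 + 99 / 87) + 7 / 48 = -20131753 / 1392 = -14462.47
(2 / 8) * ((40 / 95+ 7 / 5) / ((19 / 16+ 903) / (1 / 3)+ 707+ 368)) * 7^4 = 1661492 / 5757095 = 0.29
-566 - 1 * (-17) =-549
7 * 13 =91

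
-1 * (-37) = 37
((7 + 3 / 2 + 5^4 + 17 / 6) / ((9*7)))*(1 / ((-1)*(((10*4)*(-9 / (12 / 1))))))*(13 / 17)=24817 / 96390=0.26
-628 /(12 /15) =-785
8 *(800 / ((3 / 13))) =83200 / 3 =27733.33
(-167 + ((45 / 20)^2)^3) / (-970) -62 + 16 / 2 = -53.96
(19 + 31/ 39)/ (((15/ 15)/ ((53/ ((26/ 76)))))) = 1554808/ 507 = 3066.68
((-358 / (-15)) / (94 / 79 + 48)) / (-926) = -14141 / 26988270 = -0.00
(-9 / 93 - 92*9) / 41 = -25671 / 1271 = -20.20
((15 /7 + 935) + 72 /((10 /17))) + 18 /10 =1061.34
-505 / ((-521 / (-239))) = -120695 / 521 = -231.66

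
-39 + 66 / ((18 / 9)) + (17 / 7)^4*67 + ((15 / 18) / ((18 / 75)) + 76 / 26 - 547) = 2004682265 / 1123668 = 1784.05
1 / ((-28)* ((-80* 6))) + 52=698881 / 13440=52.00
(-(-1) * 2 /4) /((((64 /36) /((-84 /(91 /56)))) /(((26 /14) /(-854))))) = 27 /854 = 0.03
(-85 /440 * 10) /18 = -85 /792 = -0.11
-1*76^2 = -5776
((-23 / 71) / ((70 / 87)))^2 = 4004001 / 24700900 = 0.16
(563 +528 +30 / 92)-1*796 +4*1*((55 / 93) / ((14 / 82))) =309.18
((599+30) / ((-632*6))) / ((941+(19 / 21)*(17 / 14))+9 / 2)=-30821 / 175885600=-0.00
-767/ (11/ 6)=-4602/ 11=-418.36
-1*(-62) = 62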